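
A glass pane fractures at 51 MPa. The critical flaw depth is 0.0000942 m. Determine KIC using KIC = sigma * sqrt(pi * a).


Fracture toughness: KIC = sigma * sqrt(pi * a)
  pi * a = pi * 0.0000942 = 0.000295938
  sqrt(pi * a) = 0.017203
  KIC = 51 * 0.017203 = 0.877 MPa*sqrt(m)

0.877 MPa*sqrt(m)


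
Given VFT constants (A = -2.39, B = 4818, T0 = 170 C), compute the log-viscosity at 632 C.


VFT equation: log(eta) = A + B / (T - T0)
  T - T0 = 632 - 170 = 462
  B / (T - T0) = 4818 / 462 = 10.429
  log(eta) = -2.39 + 10.429 = 8.039

8.039


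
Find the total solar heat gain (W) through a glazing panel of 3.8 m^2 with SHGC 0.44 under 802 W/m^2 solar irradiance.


Solar heat gain: Q = Area * SHGC * Irradiance
  Q = 3.8 * 0.44 * 802 = 1340.9 W

1340.9 W


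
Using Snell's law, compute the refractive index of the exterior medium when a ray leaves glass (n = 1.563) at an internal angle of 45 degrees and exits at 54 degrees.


Apply Snell's law: n1 * sin(theta1) = n2 * sin(theta2)
  n2 = n1 * sin(theta1) / sin(theta2)
  sin(45) = 0.707107
  sin(54) = 0.809017
  n2 = 1.563 * 0.707107 / 0.809017 = 1.3661

1.3661


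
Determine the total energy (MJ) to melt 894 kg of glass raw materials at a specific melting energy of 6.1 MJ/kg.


Total energy = mass * specific energy
  E = 894 * 6.1 = 5453.4 MJ

5453.4 MJ


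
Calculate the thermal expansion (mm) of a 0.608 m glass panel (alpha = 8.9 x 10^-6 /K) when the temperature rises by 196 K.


Thermal expansion formula: dL = alpha * L0 * dT
  dL = (8.9 x 10^-6) * 0.608 * 196 = 0.0010606 m
Convert to mm: 0.0010606 * 1000 = 1.0606 mm

1.0606 mm


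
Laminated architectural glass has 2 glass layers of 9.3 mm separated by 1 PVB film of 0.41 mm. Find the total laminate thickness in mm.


Total thickness = glass contribution + PVB contribution
  Glass: 2 * 9.3 = 18.6 mm
  PVB: 1 * 0.41 = 0.41 mm
  Total = 18.6 + 0.41 = 19.01 mm

19.01 mm


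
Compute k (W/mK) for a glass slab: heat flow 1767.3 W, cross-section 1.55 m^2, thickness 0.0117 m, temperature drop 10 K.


Fourier's law rearranged: k = Q * t / (A * dT)
  Numerator = 1767.3 * 0.0117 = 20.67741
  Denominator = 1.55 * 10 = 15.5
  k = 20.67741 / 15.5 = 1.334 W/mK

1.334 W/mK


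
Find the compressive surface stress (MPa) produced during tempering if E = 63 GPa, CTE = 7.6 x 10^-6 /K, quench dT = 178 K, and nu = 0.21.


Tempering stress: sigma = E * alpha * dT / (1 - nu)
  E (MPa) = 63 * 1000 = 63000
  Numerator = 63000 * (7.6 x 10^-6) * 178 = 85.2264
  Denominator = 1 - 0.21 = 0.79
  sigma = 85.2264 / 0.79 = 107.9 MPa

107.9 MPa


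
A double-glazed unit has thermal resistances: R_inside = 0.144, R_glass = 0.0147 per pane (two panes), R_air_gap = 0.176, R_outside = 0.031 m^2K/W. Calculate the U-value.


Total thermal resistance (series):
  R_total = R_in + R_glass + R_air + R_glass + R_out
  R_total = 0.144 + 0.0147 + 0.176 + 0.0147 + 0.031 = 0.3804 m^2K/W
U-value = 1 / R_total = 1 / 0.3804 = 2.629 W/m^2K

2.629 W/m^2K


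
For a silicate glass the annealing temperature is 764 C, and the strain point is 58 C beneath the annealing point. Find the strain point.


Strain point = annealing point - difference:
  T_strain = 764 - 58 = 706 C

706 C


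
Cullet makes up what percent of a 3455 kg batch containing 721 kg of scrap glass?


Cullet ratio = (cullet mass / total batch mass) * 100
  Ratio = 721 / 3455 * 100 = 20.87%

20.87%


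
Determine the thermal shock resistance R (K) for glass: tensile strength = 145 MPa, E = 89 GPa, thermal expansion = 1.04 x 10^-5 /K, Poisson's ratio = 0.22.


Thermal shock resistance: R = sigma * (1 - nu) / (E * alpha)
  Numerator = 145 * (1 - 0.22) = 113.1
  Denominator = 89 * 1000 * (1.04 x 10^-5) = 0.9256
  R = 113.1 / 0.9256 = 122.2 K

122.2 K


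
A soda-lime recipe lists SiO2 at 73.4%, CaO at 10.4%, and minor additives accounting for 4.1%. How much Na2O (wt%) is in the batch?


Pieces sum to 100%:
  Na2O = 100 - (SiO2 + CaO + others)
  Na2O = 100 - (73.4 + 10.4 + 4.1) = 12.1%

12.1%


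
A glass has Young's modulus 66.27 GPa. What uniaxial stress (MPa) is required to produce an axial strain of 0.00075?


Rearrange E = sigma / epsilon:
  sigma = E * epsilon
  E (MPa) = 66.27 * 1000 = 66270
  sigma = 66270 * 0.00075 = 49.7 MPa

49.7 MPa


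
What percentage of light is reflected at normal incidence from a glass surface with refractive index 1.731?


Fresnel reflectance at normal incidence:
  R = ((n - 1)/(n + 1))^2
  (n - 1)/(n + 1) = (1.731 - 1)/(1.731 + 1) = 0.267668
  R = 0.267668^2 = 0.0716462
  R(%) = 0.0716462 * 100 = 7.165%

7.165%


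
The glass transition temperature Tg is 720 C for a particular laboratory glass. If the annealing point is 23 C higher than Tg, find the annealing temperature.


The annealing temperature is Tg plus the offset:
  T_anneal = 720 + 23 = 743 C

743 C


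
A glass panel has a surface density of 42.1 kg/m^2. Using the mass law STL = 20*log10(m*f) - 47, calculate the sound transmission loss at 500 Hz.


Mass law: STL = 20 * log10(m * f) - 47
  m * f = 42.1 * 500 = 21050
  log10(21050) = 4.32325
  STL = 20 * 4.32325 - 47 = 86.465 - 47 = 39.5 dB

39.5 dB


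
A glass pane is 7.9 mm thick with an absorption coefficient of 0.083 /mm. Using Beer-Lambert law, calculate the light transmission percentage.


Beer-Lambert law: T = exp(-alpha * thickness)
  exponent = -0.083 * 7.9 = -0.6557
  T = exp(-0.6557) = 0.5191
  Percentage = 0.5191 * 100 = 51.91%

51.91%


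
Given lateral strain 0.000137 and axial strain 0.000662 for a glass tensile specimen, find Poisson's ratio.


Poisson's ratio: nu = lateral strain / axial strain
  nu = 0.000137 / 0.000662 = 0.2069

0.2069


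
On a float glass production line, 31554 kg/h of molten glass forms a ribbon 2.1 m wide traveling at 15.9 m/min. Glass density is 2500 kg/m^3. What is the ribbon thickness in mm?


Ribbon cross-section from mass balance:
  Volume rate = throughput / density = 31554 / 2500 = 12.6216 m^3/h
  thickness = volume rate / (speed * 60 * width), i.e.
  thickness = throughput / (60 * speed * width * density) * 1000
  thickness = 31554 / (60 * 15.9 * 2.1 * 2500) * 1000 = 6.3 mm

6.3 mm


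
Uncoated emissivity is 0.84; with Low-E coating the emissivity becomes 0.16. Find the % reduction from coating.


Percentage reduction = (1 - coated/uncoated) * 100
  Ratio = 0.16 / 0.84 = 0.1905
  Reduction = (1 - 0.1905) * 100 = 81.0%

81.0%


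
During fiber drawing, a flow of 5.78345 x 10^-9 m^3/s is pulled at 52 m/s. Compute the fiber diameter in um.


Cross-sectional area from continuity:
  A = Q / v = 5.78345 x 10^-9 / 52 = 1.112202 x 10^-10 m^2
Diameter from circular cross-section:
  d = sqrt(4A / pi) * 10^6 (m -> um)
  d = sqrt(4 * 1.112202 x 10^-10 / pi) * 10^6 = 11.9 um

11.9 um


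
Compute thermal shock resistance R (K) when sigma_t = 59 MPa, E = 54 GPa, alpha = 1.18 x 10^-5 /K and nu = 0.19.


Thermal shock resistance: R = sigma * (1 - nu) / (E * alpha)
  Numerator = 59 * (1 - 0.19) = 47.79
  Denominator = 54 * 1000 * (1.18 x 10^-5) = 0.6372
  R = 47.79 / 0.6372 = 75.0 K

75.0 K


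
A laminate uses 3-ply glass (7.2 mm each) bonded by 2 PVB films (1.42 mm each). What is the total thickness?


Total thickness = glass contribution + PVB contribution
  Glass: 3 * 7.2 = 21.6 mm
  PVB: 2 * 1.42 = 2.84 mm
  Total = 21.6 + 2.84 = 24.44 mm

24.44 mm


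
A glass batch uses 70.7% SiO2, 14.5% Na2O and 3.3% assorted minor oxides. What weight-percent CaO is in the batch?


Pieces sum to 100%:
  CaO = 100 - (SiO2 + Na2O + others)
  CaO = 100 - (70.7 + 14.5 + 3.3) = 11.5%

11.5%


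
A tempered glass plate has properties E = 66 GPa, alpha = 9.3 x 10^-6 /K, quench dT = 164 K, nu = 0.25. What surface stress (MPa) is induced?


Tempering stress: sigma = E * alpha * dT / (1 - nu)
  E (MPa) = 66 * 1000 = 66000
  Numerator = 66000 * (9.3 x 10^-6) * 164 = 100.6632
  Denominator = 1 - 0.25 = 0.75
  sigma = 100.6632 / 0.75 = 134.2 MPa

134.2 MPa


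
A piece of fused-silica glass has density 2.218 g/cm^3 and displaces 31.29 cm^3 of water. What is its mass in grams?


Rearrange rho = m / V:
  m = rho * V
  m = 2.218 * 31.29 = 69.401 g

69.401 g


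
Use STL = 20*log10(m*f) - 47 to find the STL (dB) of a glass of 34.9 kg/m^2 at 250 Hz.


Mass law: STL = 20 * log10(m * f) - 47
  m * f = 34.9 * 250 = 8725
  log10(8725) = 3.94077
  STL = 20 * 3.94077 - 47 = 78.8154 - 47 = 31.8 dB

31.8 dB


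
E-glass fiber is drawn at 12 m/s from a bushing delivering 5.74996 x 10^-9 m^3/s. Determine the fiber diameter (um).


Cross-sectional area from continuity:
  A = Q / v = 5.74996 x 10^-9 / 12 = 4.791633 x 10^-10 m^2
Diameter from circular cross-section:
  d = sqrt(4A / pi) * 10^6 (m -> um)
  d = sqrt(4 * 4.791633 x 10^-10 / pi) * 10^6 = 24.7 um

24.7 um


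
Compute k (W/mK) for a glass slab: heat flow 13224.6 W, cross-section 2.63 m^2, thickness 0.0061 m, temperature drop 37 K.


Fourier's law rearranged: k = Q * t / (A * dT)
  Numerator = 13224.6 * 0.0061 = 80.67006
  Denominator = 2.63 * 37 = 97.31
  k = 80.67006 / 97.31 = 0.829 W/mK

0.829 W/mK


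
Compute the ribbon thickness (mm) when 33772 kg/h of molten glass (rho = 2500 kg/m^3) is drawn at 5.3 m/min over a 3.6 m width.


Ribbon cross-section from mass balance:
  Volume rate = throughput / density = 33772 / 2500 = 13.5088 m^3/h
  thickness = volume rate / (speed * 60 * width), i.e.
  thickness = throughput / (60 * speed * width * density) * 1000
  thickness = 33772 / (60 * 5.3 * 3.6 * 2500) * 1000 = 11.8 mm

11.8 mm


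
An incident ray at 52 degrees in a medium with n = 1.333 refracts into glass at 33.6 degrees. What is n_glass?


Apply Snell's law: n1 * sin(theta1) = n2 * sin(theta2)
  n2 = n1 * sin(theta1) / sin(theta2)
  sin(52) = 0.788011
  sin(33.6) = 0.553392
  n2 = 1.333 * 0.788011 / 0.553392 = 1.8981

1.8981


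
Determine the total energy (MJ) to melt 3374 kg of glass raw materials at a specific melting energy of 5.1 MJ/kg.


Total energy = mass * specific energy
  E = 3374 * 5.1 = 17207.4 MJ

17207.4 MJ


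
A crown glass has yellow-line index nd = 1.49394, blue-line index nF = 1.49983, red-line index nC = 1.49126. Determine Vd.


Abbe number formula: Vd = (nd - 1) / (nF - nC)
  nd - 1 = 1.49394 - 1 = 0.49394
  nF - nC = 1.49983 - 1.49126 = 0.00857
  Vd = 0.49394 / 0.00857 = 57.64

57.64


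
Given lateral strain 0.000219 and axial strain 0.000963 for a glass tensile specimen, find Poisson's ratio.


Poisson's ratio: nu = lateral strain / axial strain
  nu = 0.000219 / 0.000963 = 0.2274

0.2274


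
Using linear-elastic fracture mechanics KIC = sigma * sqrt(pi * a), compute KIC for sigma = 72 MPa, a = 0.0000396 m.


Fracture toughness: KIC = sigma * sqrt(pi * a)
  pi * a = pi * 0.0000396 = 0.000124407
  sqrt(pi * a) = 0.011154
  KIC = 72 * 0.011154 = 0.803 MPa*sqrt(m)

0.803 MPa*sqrt(m)


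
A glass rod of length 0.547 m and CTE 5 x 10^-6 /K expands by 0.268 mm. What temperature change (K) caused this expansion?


Rearrange dL = alpha * L0 * dT for dT:
  dT = dL / (alpha * L0)
  dL (m) = 0.268 / 1000 = 0.000268
  dT = 0.000268 / ((5 x 10^-6) * 0.547) = 98.0 K

98.0 K


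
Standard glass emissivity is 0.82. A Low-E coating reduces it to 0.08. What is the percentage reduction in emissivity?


Percentage reduction = (1 - coated/uncoated) * 100
  Ratio = 0.08 / 0.82 = 0.0976
  Reduction = (1 - 0.0976) * 100 = 90.2%

90.2%


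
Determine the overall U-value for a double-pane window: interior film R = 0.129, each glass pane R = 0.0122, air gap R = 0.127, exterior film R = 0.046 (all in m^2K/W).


Total thermal resistance (series):
  R_total = R_in + R_glass + R_air + R_glass + R_out
  R_total = 0.129 + 0.0122 + 0.127 + 0.0122 + 0.046 = 0.3264 m^2K/W
U-value = 1 / R_total = 1 / 0.3264 = 3.064 W/m^2K

3.064 W/m^2K


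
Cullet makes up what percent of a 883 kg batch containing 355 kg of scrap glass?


Cullet ratio = (cullet mass / total batch mass) * 100
  Ratio = 355 / 883 * 100 = 40.2%

40.2%


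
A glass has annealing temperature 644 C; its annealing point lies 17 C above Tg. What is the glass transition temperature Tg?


Rearrange T_anneal = Tg + offset for Tg:
  Tg = T_anneal - offset = 644 - 17 = 627 C

627 C


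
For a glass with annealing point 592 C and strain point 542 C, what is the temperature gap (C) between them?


Gap = T_anneal - T_strain:
  gap = 592 - 542 = 50 C

50 C


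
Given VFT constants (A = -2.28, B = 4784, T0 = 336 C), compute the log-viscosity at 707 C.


VFT equation: log(eta) = A + B / (T - T0)
  T - T0 = 707 - 336 = 371
  B / (T - T0) = 4784 / 371 = 12.895
  log(eta) = -2.28 + 12.895 = 10.615

10.615


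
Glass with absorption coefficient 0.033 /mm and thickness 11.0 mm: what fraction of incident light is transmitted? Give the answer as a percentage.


Beer-Lambert law: T = exp(-alpha * thickness)
  exponent = -0.033 * 11.0 = -0.363
  T = exp(-0.363) = 0.6956
  Percentage = 0.6956 * 100 = 69.56%

69.56%


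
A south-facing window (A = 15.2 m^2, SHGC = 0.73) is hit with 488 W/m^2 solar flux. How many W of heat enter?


Solar heat gain: Q = Area * SHGC * Irradiance
  Q = 15.2 * 0.73 * 488 = 5414.8 W

5414.8 W


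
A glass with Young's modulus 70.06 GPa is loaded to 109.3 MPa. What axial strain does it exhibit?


Rearrange E = sigma / epsilon:
  epsilon = sigma / E
  E (MPa) = 70.06 * 1000 = 70060
  epsilon = 109.3 / 70060 = 0.00156

0.00156


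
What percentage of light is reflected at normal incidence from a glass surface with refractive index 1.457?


Fresnel reflectance at normal incidence:
  R = ((n - 1)/(n + 1))^2
  (n - 1)/(n + 1) = (1.457 - 1)/(1.457 + 1) = 0.185999
  R = 0.185999^2 = 0.0345956
  R(%) = 0.0345956 * 100 = 3.46%

3.46%


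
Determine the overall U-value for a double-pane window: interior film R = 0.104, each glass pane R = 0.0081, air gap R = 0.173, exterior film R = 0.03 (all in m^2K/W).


Total thermal resistance (series):
  R_total = R_in + R_glass + R_air + R_glass + R_out
  R_total = 0.104 + 0.0081 + 0.173 + 0.0081 + 0.03 = 0.3232 m^2K/W
U-value = 1 / R_total = 1 / 0.3232 = 3.094 W/m^2K

3.094 W/m^2K


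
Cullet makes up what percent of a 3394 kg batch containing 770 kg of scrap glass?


Cullet ratio = (cullet mass / total batch mass) * 100
  Ratio = 770 / 3394 * 100 = 22.69%

22.69%


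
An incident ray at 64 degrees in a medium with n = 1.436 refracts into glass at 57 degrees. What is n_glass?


Apply Snell's law: n1 * sin(theta1) = n2 * sin(theta2)
  n2 = n1 * sin(theta1) / sin(theta2)
  sin(64) = 0.898794
  sin(57) = 0.838671
  n2 = 1.436 * 0.898794 / 0.838671 = 1.5389

1.5389


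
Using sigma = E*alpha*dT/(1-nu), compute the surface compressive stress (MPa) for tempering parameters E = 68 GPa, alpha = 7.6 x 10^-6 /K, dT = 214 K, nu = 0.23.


Tempering stress: sigma = E * alpha * dT / (1 - nu)
  E (MPa) = 68 * 1000 = 68000
  Numerator = 68000 * (7.6 x 10^-6) * 214 = 110.5952
  Denominator = 1 - 0.23 = 0.77
  sigma = 110.5952 / 0.77 = 143.6 MPa

143.6 MPa


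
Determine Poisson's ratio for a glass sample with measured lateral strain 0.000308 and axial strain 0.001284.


Poisson's ratio: nu = lateral strain / axial strain
  nu = 0.000308 / 0.001284 = 0.2399

0.2399


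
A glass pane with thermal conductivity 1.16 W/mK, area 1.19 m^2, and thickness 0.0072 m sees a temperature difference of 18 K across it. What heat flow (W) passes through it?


Fourier's law: Q = k * A * dT / t
  Q = 1.16 * 1.19 * 18 / 0.0072
  Q = 24.8472 / 0.0072 = 3451 W

3451 W


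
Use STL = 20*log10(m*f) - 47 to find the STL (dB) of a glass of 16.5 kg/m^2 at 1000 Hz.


Mass law: STL = 20 * log10(m * f) - 47
  m * f = 16.5 * 1000 = 16500
  log10(16500) = 4.21748
  STL = 20 * 4.21748 - 47 = 84.3496 - 47 = 37.3 dB

37.3 dB


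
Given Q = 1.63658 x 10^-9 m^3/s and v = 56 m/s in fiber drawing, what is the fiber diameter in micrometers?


Cross-sectional area from continuity:
  A = Q / v = 1.63658 x 10^-9 / 56 = 2.922464 x 10^-11 m^2
Diameter from circular cross-section:
  d = sqrt(4A / pi) * 10^6 (m -> um)
  d = sqrt(4 * 2.922464 x 10^-11 / pi) * 10^6 = 6.1 um

6.1 um


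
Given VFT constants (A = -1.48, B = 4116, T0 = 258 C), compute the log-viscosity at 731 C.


VFT equation: log(eta) = A + B / (T - T0)
  T - T0 = 731 - 258 = 473
  B / (T - T0) = 4116 / 473 = 8.702
  log(eta) = -1.48 + 8.702 = 7.222

7.222


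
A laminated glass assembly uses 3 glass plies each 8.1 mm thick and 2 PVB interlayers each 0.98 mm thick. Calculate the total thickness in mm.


Total thickness = glass contribution + PVB contribution
  Glass: 3 * 8.1 = 24.3 mm
  PVB: 2 * 0.98 = 1.96 mm
  Total = 24.3 + 1.96 = 26.26 mm

26.26 mm


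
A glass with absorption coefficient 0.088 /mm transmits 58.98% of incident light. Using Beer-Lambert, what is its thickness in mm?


Rearrange T = exp(-alpha * thickness):
  thickness = -ln(T) / alpha
  T = 58.98/100 = 0.5898
  ln(T) = -0.52797
  -ln(T) = 0.52797
  thickness = 0.52797 / 0.088 = 6.0 mm

6.0 mm


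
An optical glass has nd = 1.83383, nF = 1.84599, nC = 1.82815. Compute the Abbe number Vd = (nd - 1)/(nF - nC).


Abbe number formula: Vd = (nd - 1) / (nF - nC)
  nd - 1 = 1.83383 - 1 = 0.83383
  nF - nC = 1.84599 - 1.82815 = 0.01784
  Vd = 0.83383 / 0.01784 = 46.74

46.74


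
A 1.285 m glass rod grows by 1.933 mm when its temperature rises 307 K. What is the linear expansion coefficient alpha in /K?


Rearrange dL = alpha * L0 * dT for alpha:
  alpha = dL / (L0 * dT)
  alpha = (1.933 / 1000) / (1.285 * 307) = 0.0000049 /K = 4.9 x 10^-6 /K

4.9 x 10^-6 /K


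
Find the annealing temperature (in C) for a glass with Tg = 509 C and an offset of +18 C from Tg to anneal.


The annealing temperature is Tg plus the offset:
  T_anneal = 509 + 18 = 527 C

527 C


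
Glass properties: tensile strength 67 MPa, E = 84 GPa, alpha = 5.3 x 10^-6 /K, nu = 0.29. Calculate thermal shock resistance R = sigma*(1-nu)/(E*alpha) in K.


Thermal shock resistance: R = sigma * (1 - nu) / (E * alpha)
  Numerator = 67 * (1 - 0.29) = 47.57
  Denominator = 84 * 1000 * (5.3 x 10^-6) = 0.4452
  R = 47.57 / 0.4452 = 106.9 K

106.9 K


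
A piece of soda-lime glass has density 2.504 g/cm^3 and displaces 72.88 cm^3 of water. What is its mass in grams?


Rearrange rho = m / V:
  m = rho * V
  m = 2.504 * 72.88 = 182.492 g

182.492 g


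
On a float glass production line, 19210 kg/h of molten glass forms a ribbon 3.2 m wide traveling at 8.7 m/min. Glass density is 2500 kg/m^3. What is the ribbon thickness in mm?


Ribbon cross-section from mass balance:
  Volume rate = throughput / density = 19210 / 2500 = 7.684 m^3/h
  thickness = volume rate / (speed * 60 * width), i.e.
  thickness = throughput / (60 * speed * width * density) * 1000
  thickness = 19210 / (60 * 8.7 * 3.2 * 2500) * 1000 = 4.6 mm

4.6 mm


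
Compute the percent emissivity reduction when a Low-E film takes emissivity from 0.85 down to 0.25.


Percentage reduction = (1 - coated/uncoated) * 100
  Ratio = 0.25 / 0.85 = 0.2941
  Reduction = (1 - 0.2941) * 100 = 70.6%

70.6%


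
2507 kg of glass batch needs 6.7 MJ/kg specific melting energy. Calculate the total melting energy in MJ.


Total energy = mass * specific energy
  E = 2507 * 6.7 = 16796.9 MJ

16796.9 MJ


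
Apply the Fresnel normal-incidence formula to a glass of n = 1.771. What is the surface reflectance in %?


Fresnel reflectance at normal incidence:
  R = ((n - 1)/(n + 1))^2
  (n - 1)/(n + 1) = (1.771 - 1)/(1.771 + 1) = 0.278239
  R = 0.278239^2 = 0.0774169
  R(%) = 0.0774169 * 100 = 7.742%

7.742%


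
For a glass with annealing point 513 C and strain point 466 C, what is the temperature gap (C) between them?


Gap = T_anneal - T_strain:
  gap = 513 - 466 = 47 C

47 C


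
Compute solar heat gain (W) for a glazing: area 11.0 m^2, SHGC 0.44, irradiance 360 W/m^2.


Solar heat gain: Q = Area * SHGC * Irradiance
  Q = 11.0 * 0.44 * 360 = 1742.4 W

1742.4 W


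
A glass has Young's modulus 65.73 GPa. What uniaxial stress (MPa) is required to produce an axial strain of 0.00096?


Rearrange E = sigma / epsilon:
  sigma = E * epsilon
  E (MPa) = 65.73 * 1000 = 65730
  sigma = 65730 * 0.00096 = 63.1 MPa

63.1 MPa


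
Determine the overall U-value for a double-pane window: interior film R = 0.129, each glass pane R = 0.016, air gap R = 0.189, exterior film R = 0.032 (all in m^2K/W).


Total thermal resistance (series):
  R_total = R_in + R_glass + R_air + R_glass + R_out
  R_total = 0.129 + 0.016 + 0.189 + 0.016 + 0.032 = 0.382 m^2K/W
U-value = 1 / R_total = 1 / 0.382 = 2.618 W/m^2K

2.618 W/m^2K


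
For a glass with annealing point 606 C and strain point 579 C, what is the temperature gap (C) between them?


Gap = T_anneal - T_strain:
  gap = 606 - 579 = 27 C

27 C


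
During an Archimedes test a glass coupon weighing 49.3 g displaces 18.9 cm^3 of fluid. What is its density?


Use the definition of density:
  rho = mass / volume
  rho = 49.3 / 18.9 = 2.608 g/cm^3

2.608 g/cm^3


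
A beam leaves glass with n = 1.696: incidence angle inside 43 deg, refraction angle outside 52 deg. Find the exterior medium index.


Apply Snell's law: n1 * sin(theta1) = n2 * sin(theta2)
  n2 = n1 * sin(theta1) / sin(theta2)
  sin(43) = 0.681998
  sin(52) = 0.788011
  n2 = 1.696 * 0.681998 / 0.788011 = 1.4678

1.4678


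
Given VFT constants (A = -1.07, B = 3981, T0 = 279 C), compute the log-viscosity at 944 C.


VFT equation: log(eta) = A + B / (T - T0)
  T - T0 = 944 - 279 = 665
  B / (T - T0) = 3981 / 665 = 5.986
  log(eta) = -1.07 + 5.986 = 4.916

4.916


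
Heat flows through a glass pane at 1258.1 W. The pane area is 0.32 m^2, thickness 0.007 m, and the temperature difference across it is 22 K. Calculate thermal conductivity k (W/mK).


Fourier's law rearranged: k = Q * t / (A * dT)
  Numerator = 1258.1 * 0.007 = 8.8067
  Denominator = 0.32 * 22 = 7.04
  k = 8.8067 / 7.04 = 1.251 W/mK

1.251 W/mK


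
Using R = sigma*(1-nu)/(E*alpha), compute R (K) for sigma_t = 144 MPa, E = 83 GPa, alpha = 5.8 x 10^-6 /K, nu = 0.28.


Thermal shock resistance: R = sigma * (1 - nu) / (E * alpha)
  Numerator = 144 * (1 - 0.28) = 103.68
  Denominator = 83 * 1000 * (5.8 x 10^-6) = 0.4814
  R = 103.68 / 0.4814 = 215.4 K

215.4 K


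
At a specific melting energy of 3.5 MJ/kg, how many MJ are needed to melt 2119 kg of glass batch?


Total energy = mass * specific energy
  E = 2119 * 3.5 = 7416.5 MJ

7416.5 MJ


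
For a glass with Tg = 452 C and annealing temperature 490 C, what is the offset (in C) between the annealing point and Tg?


Offset = T_anneal - Tg:
  offset = 490 - 452 = 38 C

38 C


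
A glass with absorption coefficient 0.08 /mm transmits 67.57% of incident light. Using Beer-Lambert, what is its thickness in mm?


Rearrange T = exp(-alpha * thickness):
  thickness = -ln(T) / alpha
  T = 67.57/100 = 0.6757
  ln(T) = -0.39201
  -ln(T) = 0.39201
  thickness = 0.39201 / 0.08 = 4.9 mm

4.9 mm


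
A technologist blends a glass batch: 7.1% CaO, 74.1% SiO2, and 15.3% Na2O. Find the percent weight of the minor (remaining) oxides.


Sum the three major oxides:
  SiO2 + Na2O + CaO = 74.1 + 15.3 + 7.1 = 96.5%
Subtract from 100%:
  Others = 100 - 96.5 = 3.5%

3.5%


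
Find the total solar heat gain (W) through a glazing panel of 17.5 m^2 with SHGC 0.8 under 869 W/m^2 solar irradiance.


Solar heat gain: Q = Area * SHGC * Irradiance
  Q = 17.5 * 0.8 * 869 = 12166 W

12166 W


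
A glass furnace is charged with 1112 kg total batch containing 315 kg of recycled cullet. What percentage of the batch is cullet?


Cullet ratio = (cullet mass / total batch mass) * 100
  Ratio = 315 / 1112 * 100 = 28.33%

28.33%


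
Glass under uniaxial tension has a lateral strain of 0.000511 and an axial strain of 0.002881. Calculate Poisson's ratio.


Poisson's ratio: nu = lateral strain / axial strain
  nu = 0.000511 / 0.002881 = 0.1774

0.1774


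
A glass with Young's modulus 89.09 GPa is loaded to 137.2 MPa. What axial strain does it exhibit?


Rearrange E = sigma / epsilon:
  epsilon = sigma / E
  E (MPa) = 89.09 * 1000 = 89090
  epsilon = 137.2 / 89090 = 0.00154

0.00154


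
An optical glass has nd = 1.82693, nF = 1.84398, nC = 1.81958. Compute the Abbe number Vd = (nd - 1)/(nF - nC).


Abbe number formula: Vd = (nd - 1) / (nF - nC)
  nd - 1 = 1.82693 - 1 = 0.82693
  nF - nC = 1.84398 - 1.81958 = 0.0244
  Vd = 0.82693 / 0.0244 = 33.89

33.89


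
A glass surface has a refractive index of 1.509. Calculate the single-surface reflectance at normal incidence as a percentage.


Fresnel reflectance at normal incidence:
  R = ((n - 1)/(n + 1))^2
  (n - 1)/(n + 1) = (1.509 - 1)/(1.509 + 1) = 0.20287
  R = 0.20287^2 = 0.0411562
  R(%) = 0.0411562 * 100 = 4.116%

4.116%


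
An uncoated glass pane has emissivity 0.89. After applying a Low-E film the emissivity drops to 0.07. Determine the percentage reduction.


Percentage reduction = (1 - coated/uncoated) * 100
  Ratio = 0.07 / 0.89 = 0.0787
  Reduction = (1 - 0.0787) * 100 = 92.1%

92.1%


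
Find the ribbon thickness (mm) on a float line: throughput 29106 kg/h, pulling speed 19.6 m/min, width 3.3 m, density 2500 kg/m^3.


Ribbon cross-section from mass balance:
  Volume rate = throughput / density = 29106 / 2500 = 11.6424 m^3/h
  thickness = volume rate / (speed * 60 * width), i.e.
  thickness = throughput / (60 * speed * width * density) * 1000
  thickness = 29106 / (60 * 19.6 * 3.3 * 2500) * 1000 = 3.0 mm

3.0 mm


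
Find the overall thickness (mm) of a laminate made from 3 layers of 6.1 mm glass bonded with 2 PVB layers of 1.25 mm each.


Total thickness = glass contribution + PVB contribution
  Glass: 3 * 6.1 = 18.3 mm
  PVB: 2 * 1.25 = 2.5 mm
  Total = 18.3 + 2.5 = 20.8 mm

20.8 mm


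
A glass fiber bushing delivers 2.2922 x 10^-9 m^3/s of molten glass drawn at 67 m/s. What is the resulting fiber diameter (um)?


Cross-sectional area from continuity:
  A = Q / v = 2.2922 x 10^-9 / 67 = 3.421194 x 10^-11 m^2
Diameter from circular cross-section:
  d = sqrt(4A / pi) * 10^6 (m -> um)
  d = sqrt(4 * 3.421194 x 10^-11 / pi) * 10^6 = 6.6 um

6.6 um


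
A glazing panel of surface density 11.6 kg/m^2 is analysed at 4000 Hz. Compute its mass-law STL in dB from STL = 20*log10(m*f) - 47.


Mass law: STL = 20 * log10(m * f) - 47
  m * f = 11.6 * 4000 = 46400
  log10(46400) = 4.66652
  STL = 20 * 4.66652 - 47 = 93.3304 - 47 = 46.3 dB

46.3 dB


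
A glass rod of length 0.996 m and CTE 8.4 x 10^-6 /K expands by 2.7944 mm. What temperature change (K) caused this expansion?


Rearrange dL = alpha * L0 * dT for dT:
  dT = dL / (alpha * L0)
  dL (m) = 2.7944 / 1000 = 0.0027944
  dT = 0.0027944 / ((8.4 x 10^-6) * 0.996) = 334.0 K

334.0 K


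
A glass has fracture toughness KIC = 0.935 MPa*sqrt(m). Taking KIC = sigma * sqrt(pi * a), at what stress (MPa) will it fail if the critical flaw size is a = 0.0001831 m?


Rearrange KIC = sigma * sqrt(pi * a):
  sigma = KIC / sqrt(pi * a)
  sqrt(pi * 0.0001831) = 0.023984
  sigma = 0.935 / 0.023984 = 38.98 MPa

38.98 MPa


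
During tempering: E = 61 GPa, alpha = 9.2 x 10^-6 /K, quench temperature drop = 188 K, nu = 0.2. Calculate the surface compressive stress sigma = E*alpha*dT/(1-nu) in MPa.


Tempering stress: sigma = E * alpha * dT / (1 - nu)
  E (MPa) = 61 * 1000 = 61000
  Numerator = 61000 * (9.2 x 10^-6) * 188 = 105.5056
  Denominator = 1 - 0.2 = 0.8
  sigma = 105.5056 / 0.8 = 131.9 MPa

131.9 MPa


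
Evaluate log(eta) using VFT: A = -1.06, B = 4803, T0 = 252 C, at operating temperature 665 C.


VFT equation: log(eta) = A + B / (T - T0)
  T - T0 = 665 - 252 = 413
  B / (T - T0) = 4803 / 413 = 11.63
  log(eta) = -1.06 + 11.63 = 10.57

10.57


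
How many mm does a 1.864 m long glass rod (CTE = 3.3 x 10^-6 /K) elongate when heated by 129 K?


Thermal expansion formula: dL = alpha * L0 * dT
  dL = (3.3 x 10^-6) * 1.864 * 129 = 0.0007935 m
Convert to mm: 0.0007935 * 1000 = 0.7935 mm

0.7935 mm


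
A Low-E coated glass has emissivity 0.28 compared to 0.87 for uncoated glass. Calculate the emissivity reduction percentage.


Percentage reduction = (1 - coated/uncoated) * 100
  Ratio = 0.28 / 0.87 = 0.3218
  Reduction = (1 - 0.3218) * 100 = 67.8%

67.8%


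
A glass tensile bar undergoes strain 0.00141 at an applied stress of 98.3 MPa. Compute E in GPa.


Young's modulus: E = stress / strain
  E = 98.3 MPa / 0.00141 = 69716.31 MPa
Convert to GPa: 69716.31 / 1000 = 69.72 GPa

69.72 GPa


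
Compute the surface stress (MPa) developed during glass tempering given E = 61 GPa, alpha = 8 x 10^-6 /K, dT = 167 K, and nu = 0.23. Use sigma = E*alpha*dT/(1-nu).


Tempering stress: sigma = E * alpha * dT / (1 - nu)
  E (MPa) = 61 * 1000 = 61000
  Numerator = 61000 * (8 x 10^-6) * 167 = 81.496
  Denominator = 1 - 0.23 = 0.77
  sigma = 81.496 / 0.77 = 105.8 MPa

105.8 MPa


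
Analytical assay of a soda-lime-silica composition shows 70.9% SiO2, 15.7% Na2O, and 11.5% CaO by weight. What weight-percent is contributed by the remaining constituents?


Sum the three major oxides:
  SiO2 + Na2O + CaO = 70.9 + 15.7 + 11.5 = 98.1%
Subtract from 100%:
  Others = 100 - 98.1 = 1.9%

1.9%


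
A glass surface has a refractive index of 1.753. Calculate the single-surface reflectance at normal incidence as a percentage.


Fresnel reflectance at normal incidence:
  R = ((n - 1)/(n + 1))^2
  (n - 1)/(n + 1) = (1.753 - 1)/(1.753 + 1) = 0.27352
  R = 0.27352^2 = 0.0748132
  R(%) = 0.0748132 * 100 = 7.481%

7.481%


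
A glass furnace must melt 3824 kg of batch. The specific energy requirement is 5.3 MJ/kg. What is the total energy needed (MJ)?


Total energy = mass * specific energy
  E = 3824 * 5.3 = 20267.2 MJ

20267.2 MJ


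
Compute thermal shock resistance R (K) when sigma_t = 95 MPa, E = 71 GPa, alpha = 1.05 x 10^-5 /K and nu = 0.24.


Thermal shock resistance: R = sigma * (1 - nu) / (E * alpha)
  Numerator = 95 * (1 - 0.24) = 72.2
  Denominator = 71 * 1000 * (1.05 x 10^-5) = 0.7455
  R = 72.2 / 0.7455 = 96.8 K

96.8 K


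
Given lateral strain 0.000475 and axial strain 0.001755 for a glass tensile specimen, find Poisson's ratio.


Poisson's ratio: nu = lateral strain / axial strain
  nu = 0.000475 / 0.001755 = 0.2707

0.2707


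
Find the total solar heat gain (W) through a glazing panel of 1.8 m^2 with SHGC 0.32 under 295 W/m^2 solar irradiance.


Solar heat gain: Q = Area * SHGC * Irradiance
  Q = 1.8 * 0.32 * 295 = 169.9 W

169.9 W


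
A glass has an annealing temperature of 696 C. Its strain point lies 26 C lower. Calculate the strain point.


Strain point = annealing point - difference:
  T_strain = 696 - 26 = 670 C

670 C


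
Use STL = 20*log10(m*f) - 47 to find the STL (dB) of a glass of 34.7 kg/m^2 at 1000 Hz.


Mass law: STL = 20 * log10(m * f) - 47
  m * f = 34.7 * 1000 = 34700
  log10(34700) = 4.54033
  STL = 20 * 4.54033 - 47 = 90.8066 - 47 = 43.8 dB

43.8 dB


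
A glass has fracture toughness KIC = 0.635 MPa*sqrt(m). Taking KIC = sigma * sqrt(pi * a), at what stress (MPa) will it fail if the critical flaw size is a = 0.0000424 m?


Rearrange KIC = sigma * sqrt(pi * a):
  sigma = KIC / sqrt(pi * a)
  sqrt(pi * 0.0000424) = 0.011541
  sigma = 0.635 / 0.011541 = 55.02 MPa

55.02 MPa


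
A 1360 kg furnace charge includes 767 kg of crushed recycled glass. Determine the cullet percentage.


Cullet ratio = (cullet mass / total batch mass) * 100
  Ratio = 767 / 1360 * 100 = 56.4%

56.4%


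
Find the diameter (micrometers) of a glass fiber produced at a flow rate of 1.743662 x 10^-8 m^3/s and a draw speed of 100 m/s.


Cross-sectional area from continuity:
  A = Q / v = 1.743662 x 10^-8 / 100 = 1.743662 x 10^-10 m^2
Diameter from circular cross-section:
  d = sqrt(4A / pi) * 10^6 (m -> um)
  d = sqrt(4 * 1.743662 x 10^-10 / pi) * 10^6 = 14.9 um

14.9 um


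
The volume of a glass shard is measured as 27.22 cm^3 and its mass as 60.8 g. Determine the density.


Use the definition of density:
  rho = mass / volume
  rho = 60.8 / 27.22 = 2.234 g/cm^3

2.234 g/cm^3


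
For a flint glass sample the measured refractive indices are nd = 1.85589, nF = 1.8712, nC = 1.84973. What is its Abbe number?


Abbe number formula: Vd = (nd - 1) / (nF - nC)
  nd - 1 = 1.85589 - 1 = 0.85589
  nF - nC = 1.8712 - 1.84973 = 0.02147
  Vd = 0.85589 / 0.02147 = 39.86

39.86


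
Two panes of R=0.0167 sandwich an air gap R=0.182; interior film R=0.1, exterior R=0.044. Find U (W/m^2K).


Total thermal resistance (series):
  R_total = R_in + R_glass + R_air + R_glass + R_out
  R_total = 0.1 + 0.0167 + 0.182 + 0.0167 + 0.044 = 0.3594 m^2K/W
U-value = 1 / R_total = 1 / 0.3594 = 2.782 W/m^2K

2.782 W/m^2K


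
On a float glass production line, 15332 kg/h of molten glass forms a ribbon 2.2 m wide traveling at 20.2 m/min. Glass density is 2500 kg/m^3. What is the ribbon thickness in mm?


Ribbon cross-section from mass balance:
  Volume rate = throughput / density = 15332 / 2500 = 6.1328 m^3/h
  thickness = volume rate / (speed * 60 * width), i.e.
  thickness = throughput / (60 * speed * width * density) * 1000
  thickness = 15332 / (60 * 20.2 * 2.2 * 2500) * 1000 = 2.3 mm

2.3 mm


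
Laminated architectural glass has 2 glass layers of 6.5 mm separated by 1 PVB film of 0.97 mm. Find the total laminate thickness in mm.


Total thickness = glass contribution + PVB contribution
  Glass: 2 * 6.5 = 13.0 mm
  PVB: 1 * 0.97 = 0.97 mm
  Total = 13.0 + 0.97 = 13.97 mm

13.97 mm


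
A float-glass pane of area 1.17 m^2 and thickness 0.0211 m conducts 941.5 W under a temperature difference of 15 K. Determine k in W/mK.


Fourier's law rearranged: k = Q * t / (A * dT)
  Numerator = 941.5 * 0.0211 = 19.86565
  Denominator = 1.17 * 15 = 17.55
  k = 19.86565 / 17.55 = 1.132 W/mK

1.132 W/mK


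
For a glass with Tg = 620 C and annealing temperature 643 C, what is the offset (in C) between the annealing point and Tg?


Offset = T_anneal - Tg:
  offset = 643 - 620 = 23 C

23 C


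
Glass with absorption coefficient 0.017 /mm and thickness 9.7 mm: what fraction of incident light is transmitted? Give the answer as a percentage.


Beer-Lambert law: T = exp(-alpha * thickness)
  exponent = -0.017 * 9.7 = -0.1649
  T = exp(-0.1649) = 0.848
  Percentage = 0.848 * 100 = 84.8%

84.8%


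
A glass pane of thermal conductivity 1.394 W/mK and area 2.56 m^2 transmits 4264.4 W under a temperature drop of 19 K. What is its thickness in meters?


Fourier's law: t = k * A * dT / Q
  t = 1.394 * 2.56 * 19 / 4264.4
  t = 67.80416 / 4264.4 = 0.0159 m

0.0159 m


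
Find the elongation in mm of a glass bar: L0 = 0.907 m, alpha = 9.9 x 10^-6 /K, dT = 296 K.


Thermal expansion formula: dL = alpha * L0 * dT
  dL = (9.9 x 10^-6) * 0.907 * 296 = 0.00265787 m
Convert to mm: 0.00265787 * 1000 = 2.6579 mm

2.6579 mm


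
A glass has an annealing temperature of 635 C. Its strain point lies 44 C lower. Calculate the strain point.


Strain point = annealing point - difference:
  T_strain = 635 - 44 = 591 C

591 C


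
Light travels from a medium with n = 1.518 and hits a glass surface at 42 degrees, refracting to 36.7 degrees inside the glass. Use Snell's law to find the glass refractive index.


Apply Snell's law: n1 * sin(theta1) = n2 * sin(theta2)
  n2 = n1 * sin(theta1) / sin(theta2)
  sin(42) = 0.669131
  sin(36.7) = 0.597625
  n2 = 1.518 * 0.669131 / 0.597625 = 1.6996

1.6996


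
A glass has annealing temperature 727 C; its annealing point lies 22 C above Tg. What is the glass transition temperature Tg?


Rearrange T_anneal = Tg + offset for Tg:
  Tg = T_anneal - offset = 727 - 22 = 705 C

705 C


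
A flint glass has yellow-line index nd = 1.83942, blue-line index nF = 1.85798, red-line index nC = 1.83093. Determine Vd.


Abbe number formula: Vd = (nd - 1) / (nF - nC)
  nd - 1 = 1.83942 - 1 = 0.83942
  nF - nC = 1.85798 - 1.83093 = 0.02705
  Vd = 0.83942 / 0.02705 = 31.03

31.03


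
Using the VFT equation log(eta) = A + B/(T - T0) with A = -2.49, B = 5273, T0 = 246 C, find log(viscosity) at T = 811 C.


VFT equation: log(eta) = A + B / (T - T0)
  T - T0 = 811 - 246 = 565
  B / (T - T0) = 5273 / 565 = 9.333
  log(eta) = -2.49 + 9.333 = 6.843

6.843


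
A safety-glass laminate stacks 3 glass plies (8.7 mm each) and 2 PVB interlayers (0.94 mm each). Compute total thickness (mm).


Total thickness = glass contribution + PVB contribution
  Glass: 3 * 8.7 = 26.1 mm
  PVB: 2 * 0.94 = 1.88 mm
  Total = 26.1 + 1.88 = 27.98 mm

27.98 mm


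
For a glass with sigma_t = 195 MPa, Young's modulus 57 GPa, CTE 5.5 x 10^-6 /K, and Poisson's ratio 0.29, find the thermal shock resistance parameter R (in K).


Thermal shock resistance: R = sigma * (1 - nu) / (E * alpha)
  Numerator = 195 * (1 - 0.29) = 138.45
  Denominator = 57 * 1000 * (5.5 x 10^-6) = 0.3135
  R = 138.45 / 0.3135 = 441.6 K

441.6 K


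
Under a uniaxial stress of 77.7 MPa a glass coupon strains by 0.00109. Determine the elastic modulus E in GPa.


Young's modulus: E = stress / strain
  E = 77.7 MPa / 0.00109 = 71284.4 MPa
Convert to GPa: 71284.4 / 1000 = 71.28 GPa

71.28 GPa


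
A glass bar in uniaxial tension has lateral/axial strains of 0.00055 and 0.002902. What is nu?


Poisson's ratio: nu = lateral strain / axial strain
  nu = 0.00055 / 0.002902 = 0.1895

0.1895


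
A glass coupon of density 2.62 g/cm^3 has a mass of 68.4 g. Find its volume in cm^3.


Rearrange rho = m / V:
  V = m / rho
  V = 68.4 / 2.62 = 26.107 cm^3

26.107 cm^3


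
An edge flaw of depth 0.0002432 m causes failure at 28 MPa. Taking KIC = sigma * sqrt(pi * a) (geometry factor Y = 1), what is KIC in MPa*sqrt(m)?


Fracture toughness: KIC = sigma * sqrt(pi * a)
  pi * a = pi * 0.0002432 = 0.000764035
  sqrt(pi * a) = 0.027641
  KIC = 28 * 0.027641 = 0.774 MPa*sqrt(m)

0.774 MPa*sqrt(m)


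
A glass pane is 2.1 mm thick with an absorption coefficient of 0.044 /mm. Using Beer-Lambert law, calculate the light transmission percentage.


Beer-Lambert law: T = exp(-alpha * thickness)
  exponent = -0.044 * 2.1 = -0.0924
  T = exp(-0.0924) = 0.9117
  Percentage = 0.9117 * 100 = 91.17%

91.17%


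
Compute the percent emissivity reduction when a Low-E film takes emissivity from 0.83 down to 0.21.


Percentage reduction = (1 - coated/uncoated) * 100
  Ratio = 0.21 / 0.83 = 0.253
  Reduction = (1 - 0.253) * 100 = 74.7%

74.7%


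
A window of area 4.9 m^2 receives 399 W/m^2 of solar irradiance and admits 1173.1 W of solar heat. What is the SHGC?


Rearrange Q = Area * SHGC * Irradiance:
  SHGC = Q / (Area * Irradiance)
  SHGC = 1173.1 / (4.9 * 399) = 0.6

0.6


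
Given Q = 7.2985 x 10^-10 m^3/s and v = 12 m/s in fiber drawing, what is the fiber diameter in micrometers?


Cross-sectional area from continuity:
  A = Q / v = 7.2985 x 10^-10 / 12 = 6.082083 x 10^-11 m^2
Diameter from circular cross-section:
  d = sqrt(4A / pi) * 10^6 (m -> um)
  d = sqrt(4 * 6.082083 x 10^-11 / pi) * 10^6 = 8.8 um

8.8 um


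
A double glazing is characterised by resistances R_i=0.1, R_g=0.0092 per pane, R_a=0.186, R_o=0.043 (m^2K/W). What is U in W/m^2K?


Total thermal resistance (series):
  R_total = R_in + R_glass + R_air + R_glass + R_out
  R_total = 0.1 + 0.0092 + 0.186 + 0.0092 + 0.043 = 0.3474 m^2K/W
U-value = 1 / R_total = 1 / 0.3474 = 2.879 W/m^2K

2.879 W/m^2K


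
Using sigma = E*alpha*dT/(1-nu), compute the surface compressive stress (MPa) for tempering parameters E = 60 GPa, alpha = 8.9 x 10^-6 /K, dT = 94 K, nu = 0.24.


Tempering stress: sigma = E * alpha * dT / (1 - nu)
  E (MPa) = 60 * 1000 = 60000
  Numerator = 60000 * (8.9 x 10^-6) * 94 = 50.196
  Denominator = 1 - 0.24 = 0.76
  sigma = 50.196 / 0.76 = 66.0 MPa

66.0 MPa
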